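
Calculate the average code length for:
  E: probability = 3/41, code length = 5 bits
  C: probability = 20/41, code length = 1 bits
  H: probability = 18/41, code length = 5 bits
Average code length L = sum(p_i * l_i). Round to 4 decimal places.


Weighted contributions p_i * l_i:
  E: (3/41) * 5 = 15/41
  C: (20/41) * 1 = 20/41
  H: (18/41) * 5 = 90/41
Sum = (15 + 20 + 90)/41 = 125/41

L = 125/41 = 3.0488 bits/symbol


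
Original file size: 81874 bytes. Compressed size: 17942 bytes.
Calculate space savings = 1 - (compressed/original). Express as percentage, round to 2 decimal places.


ratio = compressed/original = 17942/81874 = 0.219142
savings = 1 - ratio = 1 - 0.219142 = 0.780858
as a percentage: 0.780858 * 100 = 78.09%

Space savings = 1 - 17942/81874 = 78.09%


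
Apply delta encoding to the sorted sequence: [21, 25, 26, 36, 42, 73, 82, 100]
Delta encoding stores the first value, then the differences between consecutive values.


First value: 21
Deltas:
  25 - 21 = 4
  26 - 25 = 1
  36 - 26 = 10
  42 - 36 = 6
  73 - 42 = 31
  82 - 73 = 9
  100 - 82 = 18


Delta encoded: [21, 4, 1, 10, 6, 31, 9, 18]


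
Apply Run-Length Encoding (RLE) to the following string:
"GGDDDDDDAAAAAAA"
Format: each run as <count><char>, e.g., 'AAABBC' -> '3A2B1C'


Scanning runs left to right:
  i=0: run of 'G' x 2 -> '2G'
  i=2: run of 'D' x 6 -> '6D'
  i=8: run of 'A' x 7 -> '7A'

RLE = 2G6D7A


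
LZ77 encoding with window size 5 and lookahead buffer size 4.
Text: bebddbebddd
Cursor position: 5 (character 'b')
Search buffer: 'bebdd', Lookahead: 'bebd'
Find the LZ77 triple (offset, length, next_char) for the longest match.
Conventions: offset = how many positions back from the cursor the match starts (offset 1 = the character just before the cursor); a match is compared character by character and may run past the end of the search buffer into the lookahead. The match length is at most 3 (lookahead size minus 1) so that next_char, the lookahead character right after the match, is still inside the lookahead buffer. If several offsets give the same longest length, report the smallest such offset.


Try each offset into the search buffer:
  offset=1 (pos 4, char 'd'): match length 0
  offset=2 (pos 3, char 'd'): match length 0
  offset=3 (pos 2, char 'b'): match length 1
  offset=4 (pos 1, char 'e'): match length 0
  offset=5 (pos 0, char 'b'): match length 3
Longest match has length 3 at offset 5.
next_char = character at position 5 + 3 = 8 -> 'd'

Best match: offset=5, length=3 (matching 'beb' starting at position 0)
LZ77 triple: (5, 3, 'd')


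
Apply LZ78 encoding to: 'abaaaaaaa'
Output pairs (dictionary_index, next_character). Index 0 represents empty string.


LZ78 encoding steps:
Dictionary: {0: ''}
Step 1: w='' (idx 0), next='a' -> output (0, 'a'), add 'a' as idx 1
Step 2: w='' (idx 0), next='b' -> output (0, 'b'), add 'b' as idx 2
Step 3: w='a' (idx 1), next='a' -> output (1, 'a'), add 'aa' as idx 3
Step 4: w='aa' (idx 3), next='a' -> output (3, 'a'), add 'aaa' as idx 4
Step 5: w='aa' (idx 3), end of input -> output (3, '')


Encoded: [(0, 'a'), (0, 'b'), (1, 'a'), (3, 'a'), (3, '')]


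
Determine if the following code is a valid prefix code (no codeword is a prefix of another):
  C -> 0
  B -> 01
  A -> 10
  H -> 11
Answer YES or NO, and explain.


Checking each pair (does one codeword prefix another?):
  C='0' vs B='01': prefix -- VIOLATION

NO -- this is NOT a valid prefix code. C (0) is a prefix of B (01).


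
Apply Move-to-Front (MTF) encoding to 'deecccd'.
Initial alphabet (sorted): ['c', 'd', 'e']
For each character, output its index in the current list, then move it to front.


MTF encoding:
'd': index 1 in ['c', 'd', 'e'] -> ['d', 'c', 'e']
'e': index 2 in ['d', 'c', 'e'] -> ['e', 'd', 'c']
'e': index 0 in ['e', 'd', 'c'] -> ['e', 'd', 'c']
'c': index 2 in ['e', 'd', 'c'] -> ['c', 'e', 'd']
'c': index 0 in ['c', 'e', 'd'] -> ['c', 'e', 'd']
'c': index 0 in ['c', 'e', 'd'] -> ['c', 'e', 'd']
'd': index 2 in ['c', 'e', 'd'] -> ['d', 'c', 'e']


Output: [1, 2, 0, 2, 0, 0, 2]


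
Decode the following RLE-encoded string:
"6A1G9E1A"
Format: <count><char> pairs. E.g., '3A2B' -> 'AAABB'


Expanding each <count><char> pair:
  6A -> 'AAAAAA'
  1G -> 'G'
  9E -> 'EEEEEEEEE'
  1A -> 'A'

Decoded = AAAAAAGEEEEEEEEEA


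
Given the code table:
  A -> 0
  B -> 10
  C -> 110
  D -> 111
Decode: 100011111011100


Decoding:
10 -> B
0 -> A
0 -> A
111 -> D
110 -> C
111 -> D
0 -> A
0 -> A


Result: BAADCDAA


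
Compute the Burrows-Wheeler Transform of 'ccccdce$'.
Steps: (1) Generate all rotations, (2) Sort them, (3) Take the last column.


Rotations (sorted):
  0: $ccccdce -> last char: e
  1: ccccdce$ -> last char: $
  2: cccdce$c -> last char: c
  3: ccdce$cc -> last char: c
  4: cdce$ccc -> last char: c
  5: ce$ccccd -> last char: d
  6: dce$cccc -> last char: c
  7: e$ccccdc -> last char: c


BWT = e$cccdcc


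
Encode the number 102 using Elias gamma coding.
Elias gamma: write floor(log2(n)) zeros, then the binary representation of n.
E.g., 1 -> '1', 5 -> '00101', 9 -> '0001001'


num_bits = floor(log2(102)) + 1 = 7
leading_zeros = num_bits - 1 = 6
binary(102) = 1100110

Elias gamma(102) = '000000' + '1100110' = 0000001100110 (13 bits)


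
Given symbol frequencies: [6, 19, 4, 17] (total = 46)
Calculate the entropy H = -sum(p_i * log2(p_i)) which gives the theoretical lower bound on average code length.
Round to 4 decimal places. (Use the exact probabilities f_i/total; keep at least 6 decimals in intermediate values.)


Per-symbol terms -p_i * log2(p_i) with p_i = f_i/46:
  p = 6/46 = 0.130435: log2(p) = -2.938599, -p*log2(p) = 0.383296
  p = 19/46 = 0.413043: log2(p) = -1.275634, -p*log2(p) = 0.526892
  p = 4/46 = 0.086957: log2(p) = -3.523562, -p*log2(p) = 0.306397
  p = 17/46 = 0.369565: log2(p) = -1.436099, -p*log2(p) = 0.530732
H = 0.383296 + 0.526892 + 0.306397 + 0.530732 = 1.747317

H = 1.7473 bits/symbol


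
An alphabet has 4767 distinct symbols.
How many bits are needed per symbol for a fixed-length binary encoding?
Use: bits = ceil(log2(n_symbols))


log2(4767) = 12.2189
Bracket: 2^12 = 4096 < 4767 <= 2^13 = 8192
So ceil(log2(4767)) = 13

bits = ceil(log2(4767)) = ceil(12.2189) = 13 bits


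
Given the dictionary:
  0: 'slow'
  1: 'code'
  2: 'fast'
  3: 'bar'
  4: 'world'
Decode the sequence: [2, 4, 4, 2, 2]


Look up each index in the dictionary:
  2 -> 'fast'
  4 -> 'world'
  4 -> 'world'
  2 -> 'fast'
  2 -> 'fast'

Decoded: "fast world world fast fast"


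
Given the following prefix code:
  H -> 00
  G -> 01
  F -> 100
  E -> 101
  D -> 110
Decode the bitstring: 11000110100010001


Decoding step by step:
Bits 110 -> D
Bits 00 -> H
Bits 110 -> D
Bits 100 -> F
Bits 01 -> G
Bits 00 -> H
Bits 01 -> G


Decoded message: DHDFGHG


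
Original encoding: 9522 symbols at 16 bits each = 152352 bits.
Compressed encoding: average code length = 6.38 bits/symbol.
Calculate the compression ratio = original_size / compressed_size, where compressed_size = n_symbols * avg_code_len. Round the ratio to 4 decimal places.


original_size = n_symbols * orig_bits = 9522 * 16 = 152352 bits
compressed_size = n_symbols * avg_code_len = 9522 * 6.38 = 60750.36 bits
ratio = original_size / compressed_size = 152352 / 60750.36 = 2.5078

Compression ratio = 2.5078


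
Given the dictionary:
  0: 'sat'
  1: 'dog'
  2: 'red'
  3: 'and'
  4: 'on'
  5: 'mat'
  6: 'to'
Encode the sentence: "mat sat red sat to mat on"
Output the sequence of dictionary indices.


Look up each word in the dictionary:
  'mat' -> 5
  'sat' -> 0
  'red' -> 2
  'sat' -> 0
  'to' -> 6
  'mat' -> 5
  'on' -> 4

Encoded: [5, 0, 2, 0, 6, 5, 4]


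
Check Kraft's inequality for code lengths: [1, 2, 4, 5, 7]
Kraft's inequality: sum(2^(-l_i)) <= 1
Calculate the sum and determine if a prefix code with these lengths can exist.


Sum = 2^(-1) + 2^(-2) + 2^(-4) + 2^(-5) + 2^(-7)
    = 0.5 + 0.25 + 0.0625 + 0.03125 + 0.0078125
    = 109/128 = 0.8515625
Since 0.8515625 <= 1, Kraft's inequality IS satisfied.
A prefix code with these lengths CAN exist.

Kraft sum = 0.8515625. Satisfied.


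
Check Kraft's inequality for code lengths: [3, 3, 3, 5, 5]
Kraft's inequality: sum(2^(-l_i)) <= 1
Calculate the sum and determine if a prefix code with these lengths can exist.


Sum = 2^(-3) + 2^(-3) + 2^(-3) + 2^(-5) + 2^(-5)
    = 0.125 + 0.125 + 0.125 + 0.03125 + 0.03125
    = 14/32 = 0.4375
Since 0.4375 <= 1, Kraft's inequality IS satisfied.
A prefix code with these lengths CAN exist.

Kraft sum = 0.4375. Satisfied.


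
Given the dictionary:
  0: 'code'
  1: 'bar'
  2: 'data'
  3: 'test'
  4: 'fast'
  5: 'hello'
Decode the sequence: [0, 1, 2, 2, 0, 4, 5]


Look up each index in the dictionary:
  0 -> 'code'
  1 -> 'bar'
  2 -> 'data'
  2 -> 'data'
  0 -> 'code'
  4 -> 'fast'
  5 -> 'hello'

Decoded: "code bar data data code fast hello"


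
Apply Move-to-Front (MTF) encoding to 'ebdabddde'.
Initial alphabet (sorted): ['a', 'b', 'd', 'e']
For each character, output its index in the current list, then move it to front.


MTF encoding:
'e': index 3 in ['a', 'b', 'd', 'e'] -> ['e', 'a', 'b', 'd']
'b': index 2 in ['e', 'a', 'b', 'd'] -> ['b', 'e', 'a', 'd']
'd': index 3 in ['b', 'e', 'a', 'd'] -> ['d', 'b', 'e', 'a']
'a': index 3 in ['d', 'b', 'e', 'a'] -> ['a', 'd', 'b', 'e']
'b': index 2 in ['a', 'd', 'b', 'e'] -> ['b', 'a', 'd', 'e']
'd': index 2 in ['b', 'a', 'd', 'e'] -> ['d', 'b', 'a', 'e']
'd': index 0 in ['d', 'b', 'a', 'e'] -> ['d', 'b', 'a', 'e']
'd': index 0 in ['d', 'b', 'a', 'e'] -> ['d', 'b', 'a', 'e']
'e': index 3 in ['d', 'b', 'a', 'e'] -> ['e', 'd', 'b', 'a']


Output: [3, 2, 3, 3, 2, 2, 0, 0, 3]


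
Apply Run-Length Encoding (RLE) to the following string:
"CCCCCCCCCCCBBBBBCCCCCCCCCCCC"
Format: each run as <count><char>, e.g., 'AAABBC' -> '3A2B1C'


Scanning runs left to right:
  i=0: run of 'C' x 11 -> '11C'
  i=11: run of 'B' x 5 -> '5B'
  i=16: run of 'C' x 12 -> '12C'

RLE = 11C5B12C


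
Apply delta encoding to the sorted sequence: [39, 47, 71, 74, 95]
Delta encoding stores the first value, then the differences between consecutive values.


First value: 39
Deltas:
  47 - 39 = 8
  71 - 47 = 24
  74 - 71 = 3
  95 - 74 = 21


Delta encoded: [39, 8, 24, 3, 21]


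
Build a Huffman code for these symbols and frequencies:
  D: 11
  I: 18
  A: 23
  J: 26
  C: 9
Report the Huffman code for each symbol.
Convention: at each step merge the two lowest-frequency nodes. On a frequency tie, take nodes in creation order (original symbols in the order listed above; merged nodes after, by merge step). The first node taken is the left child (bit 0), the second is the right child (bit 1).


Huffman tree construction:
Step 1: Merge C(9) + D(11) = 20
Step 2: Merge I(18) + (C+D)(20) = 38
Step 3: Merge A(23) + J(26) = 49
Step 4: Merge (I+(C+D))(38) + (A+J)(49) = 87
Read each symbol's code off the tree from the root (left child = 0, right child = 1).

Codes:
  D: 011 (length 3)
  I: 00 (length 2)
  A: 10 (length 2)
  J: 11 (length 2)
  C: 010 (length 3)
Average code length: 194/87 = 2.2299 bits/symbol


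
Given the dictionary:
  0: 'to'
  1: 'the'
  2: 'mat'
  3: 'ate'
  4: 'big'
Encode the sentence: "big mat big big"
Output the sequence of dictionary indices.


Look up each word in the dictionary:
  'big' -> 4
  'mat' -> 2
  'big' -> 4
  'big' -> 4

Encoded: [4, 2, 4, 4]


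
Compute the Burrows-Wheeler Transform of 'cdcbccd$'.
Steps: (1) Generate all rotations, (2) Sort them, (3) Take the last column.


Rotations (sorted):
  0: $cdcbccd -> last char: d
  1: bccd$cdc -> last char: c
  2: cbccd$cd -> last char: d
  3: ccd$cdcb -> last char: b
  4: cd$cdcbc -> last char: c
  5: cdcbccd$ -> last char: $
  6: d$cdcbcc -> last char: c
  7: dcbccd$c -> last char: c


BWT = dcdbc$cc


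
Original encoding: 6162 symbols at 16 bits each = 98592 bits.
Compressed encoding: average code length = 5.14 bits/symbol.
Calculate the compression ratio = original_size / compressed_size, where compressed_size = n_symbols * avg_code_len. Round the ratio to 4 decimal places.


original_size = n_symbols * orig_bits = 6162 * 16 = 98592 bits
compressed_size = n_symbols * avg_code_len = 6162 * 5.14 = 31672.68 bits
ratio = original_size / compressed_size = 98592 / 31672.68 = 3.1128

Compression ratio = 3.1128


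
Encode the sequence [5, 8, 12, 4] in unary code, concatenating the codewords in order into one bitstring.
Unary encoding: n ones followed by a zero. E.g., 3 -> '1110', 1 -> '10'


Encode each number as n ones followed by a terminating 0:
  5 -> 111110 (6 bits)
  8 -> 111111110 (9 bits)
  12 -> 1111111111110 (13 bits)
  4 -> 11110 (5 bits)
Total length = 6 + 9 + 13 + 5 = 33 bits.

Unary([5, 8, 12, 4]) = 111110111111110111111111111011110 (33 bits)


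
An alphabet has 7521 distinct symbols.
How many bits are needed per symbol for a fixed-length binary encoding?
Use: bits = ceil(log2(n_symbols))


log2(7521) = 12.8767
Bracket: 2^12 = 4096 < 7521 <= 2^13 = 8192
So ceil(log2(7521)) = 13

bits = ceil(log2(7521)) = ceil(12.8767) = 13 bits


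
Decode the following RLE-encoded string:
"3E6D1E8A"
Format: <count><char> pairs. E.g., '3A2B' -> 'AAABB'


Expanding each <count><char> pair:
  3E -> 'EEE'
  6D -> 'DDDDDD'
  1E -> 'E'
  8A -> 'AAAAAAAA'

Decoded = EEEDDDDDDEAAAAAAAA


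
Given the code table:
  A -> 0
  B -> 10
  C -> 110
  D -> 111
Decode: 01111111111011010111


Decoding:
0 -> A
111 -> D
111 -> D
111 -> D
10 -> B
110 -> C
10 -> B
111 -> D


Result: ADDDBCBD


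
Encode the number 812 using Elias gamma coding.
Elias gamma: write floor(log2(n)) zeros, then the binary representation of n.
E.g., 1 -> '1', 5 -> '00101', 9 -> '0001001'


num_bits = floor(log2(812)) + 1 = 10
leading_zeros = num_bits - 1 = 9
binary(812) = 1100101100

Elias gamma(812) = '000000000' + '1100101100' = 0000000001100101100 (19 bits)


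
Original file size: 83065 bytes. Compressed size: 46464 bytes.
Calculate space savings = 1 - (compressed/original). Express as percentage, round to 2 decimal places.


ratio = compressed/original = 46464/83065 = 0.559369
savings = 1 - ratio = 1 - 0.559369 = 0.440631
as a percentage: 0.440631 * 100 = 44.06%

Space savings = 1 - 46464/83065 = 44.06%


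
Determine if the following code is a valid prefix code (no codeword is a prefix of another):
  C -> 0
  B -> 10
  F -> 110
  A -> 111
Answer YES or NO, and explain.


Checking each pair (does one codeword prefix another?):
  C='0' vs B='10': no prefix
  C='0' vs F='110': no prefix
  C='0' vs A='111': no prefix
  B='10' vs C='0': no prefix
  B='10' vs F='110': no prefix
  B='10' vs A='111': no prefix
  F='110' vs C='0': no prefix
  F='110' vs B='10': no prefix
  F='110' vs A='111': no prefix
  A='111' vs C='0': no prefix
  A='111' vs B='10': no prefix
  A='111' vs F='110': no prefix
No violation found over all pairs.

YES -- this is a valid prefix code. No codeword is a prefix of any other codeword.


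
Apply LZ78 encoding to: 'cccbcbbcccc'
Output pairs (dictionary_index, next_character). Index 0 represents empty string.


LZ78 encoding steps:
Dictionary: {0: ''}
Step 1: w='' (idx 0), next='c' -> output (0, 'c'), add 'c' as idx 1
Step 2: w='c' (idx 1), next='c' -> output (1, 'c'), add 'cc' as idx 2
Step 3: w='' (idx 0), next='b' -> output (0, 'b'), add 'b' as idx 3
Step 4: w='c' (idx 1), next='b' -> output (1, 'b'), add 'cb' as idx 4
Step 5: w='b' (idx 3), next='c' -> output (3, 'c'), add 'bc' as idx 5
Step 6: w='cc' (idx 2), next='c' -> output (2, 'c'), add 'ccc' as idx 6


Encoded: [(0, 'c'), (1, 'c'), (0, 'b'), (1, 'b'), (3, 'c'), (2, 'c')]


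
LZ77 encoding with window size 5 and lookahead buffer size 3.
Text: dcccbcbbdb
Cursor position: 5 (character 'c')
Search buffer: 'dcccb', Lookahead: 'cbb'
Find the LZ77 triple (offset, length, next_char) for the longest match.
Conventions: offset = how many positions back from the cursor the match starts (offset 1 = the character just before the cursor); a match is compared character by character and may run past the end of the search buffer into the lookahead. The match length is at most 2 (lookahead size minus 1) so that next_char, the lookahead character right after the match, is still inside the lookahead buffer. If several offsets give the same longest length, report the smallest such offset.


Try each offset into the search buffer:
  offset=1 (pos 4, char 'b'): match length 0
  offset=2 (pos 3, char 'c'): match length 2
  offset=3 (pos 2, char 'c'): match length 1
  offset=4 (pos 1, char 'c'): match length 1
  offset=5 (pos 0, char 'd'): match length 0
Longest match has length 2 at offset 2.
next_char = character at position 5 + 2 = 7 -> 'b'

Best match: offset=2, length=2 (matching 'cb' starting at position 3)
LZ77 triple: (2, 2, 'b')


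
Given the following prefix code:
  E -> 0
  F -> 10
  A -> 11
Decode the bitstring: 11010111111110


Decoding step by step:
Bits 11 -> A
Bits 0 -> E
Bits 10 -> F
Bits 11 -> A
Bits 11 -> A
Bits 11 -> A
Bits 11 -> A
Bits 0 -> E


Decoded message: AEFAAAAE


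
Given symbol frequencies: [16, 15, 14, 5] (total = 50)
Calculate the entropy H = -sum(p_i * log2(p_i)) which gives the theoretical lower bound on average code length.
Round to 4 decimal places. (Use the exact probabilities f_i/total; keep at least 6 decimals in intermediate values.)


Per-symbol terms -p_i * log2(p_i) with p_i = f_i/50:
  p = 16/50 = 0.320000: log2(p) = -1.643856, -p*log2(p) = 0.526034
  p = 15/50 = 0.300000: log2(p) = -1.736966, -p*log2(p) = 0.521090
  p = 14/50 = 0.280000: log2(p) = -1.836501, -p*log2(p) = 0.514220
  p = 5/50 = 0.100000: log2(p) = -3.321928, -p*log2(p) = 0.332193
H = 0.526034 + 0.521090 + 0.514220 + 0.332193 = 1.893537

H = 1.8935 bits/symbol


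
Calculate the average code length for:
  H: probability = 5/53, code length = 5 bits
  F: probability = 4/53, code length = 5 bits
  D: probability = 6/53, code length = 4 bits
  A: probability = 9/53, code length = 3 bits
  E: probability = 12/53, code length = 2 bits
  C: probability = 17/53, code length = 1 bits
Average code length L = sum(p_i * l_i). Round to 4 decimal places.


Weighted contributions p_i * l_i:
  H: (5/53) * 5 = 25/53
  F: (4/53) * 5 = 20/53
  D: (6/53) * 4 = 24/53
  A: (9/53) * 3 = 27/53
  E: (12/53) * 2 = 24/53
  C: (17/53) * 1 = 17/53
Sum = (25 + 20 + 24 + 27 + 24 + 17)/53 = 137/53

L = 137/53 = 2.5849 bits/symbol


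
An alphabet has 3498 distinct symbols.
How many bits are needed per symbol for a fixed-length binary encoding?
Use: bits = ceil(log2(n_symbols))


log2(3498) = 11.7723
Bracket: 2^11 = 2048 < 3498 <= 2^12 = 4096
So ceil(log2(3498)) = 12

bits = ceil(log2(3498)) = ceil(11.7723) = 12 bits


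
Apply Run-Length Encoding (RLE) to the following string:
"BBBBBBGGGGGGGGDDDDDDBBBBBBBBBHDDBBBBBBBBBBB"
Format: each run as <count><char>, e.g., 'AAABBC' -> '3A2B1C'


Scanning runs left to right:
  i=0: run of 'B' x 6 -> '6B'
  i=6: run of 'G' x 8 -> '8G'
  i=14: run of 'D' x 6 -> '6D'
  i=20: run of 'B' x 9 -> '9B'
  i=29: run of 'H' x 1 -> '1H'
  i=30: run of 'D' x 2 -> '2D'
  i=32: run of 'B' x 11 -> '11B'

RLE = 6B8G6D9B1H2D11B


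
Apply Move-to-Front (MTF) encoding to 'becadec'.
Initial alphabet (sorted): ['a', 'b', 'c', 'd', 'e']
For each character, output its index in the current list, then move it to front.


MTF encoding:
'b': index 1 in ['a', 'b', 'c', 'd', 'e'] -> ['b', 'a', 'c', 'd', 'e']
'e': index 4 in ['b', 'a', 'c', 'd', 'e'] -> ['e', 'b', 'a', 'c', 'd']
'c': index 3 in ['e', 'b', 'a', 'c', 'd'] -> ['c', 'e', 'b', 'a', 'd']
'a': index 3 in ['c', 'e', 'b', 'a', 'd'] -> ['a', 'c', 'e', 'b', 'd']
'd': index 4 in ['a', 'c', 'e', 'b', 'd'] -> ['d', 'a', 'c', 'e', 'b']
'e': index 3 in ['d', 'a', 'c', 'e', 'b'] -> ['e', 'd', 'a', 'c', 'b']
'c': index 3 in ['e', 'd', 'a', 'c', 'b'] -> ['c', 'e', 'd', 'a', 'b']


Output: [1, 4, 3, 3, 4, 3, 3]


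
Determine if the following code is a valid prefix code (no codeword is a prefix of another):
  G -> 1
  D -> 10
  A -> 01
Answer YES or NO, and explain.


Checking each pair (does one codeword prefix another?):
  G='1' vs D='10': prefix -- VIOLATION

NO -- this is NOT a valid prefix code. G (1) is a prefix of D (10).


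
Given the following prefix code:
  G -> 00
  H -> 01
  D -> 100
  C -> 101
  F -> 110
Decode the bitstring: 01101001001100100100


Decoding step by step:
Bits 01 -> H
Bits 101 -> C
Bits 00 -> G
Bits 100 -> D
Bits 110 -> F
Bits 01 -> H
Bits 00 -> G
Bits 100 -> D


Decoded message: HCGDFHGD


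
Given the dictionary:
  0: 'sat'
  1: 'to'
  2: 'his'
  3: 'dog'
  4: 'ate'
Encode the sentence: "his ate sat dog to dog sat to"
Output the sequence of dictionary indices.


Look up each word in the dictionary:
  'his' -> 2
  'ate' -> 4
  'sat' -> 0
  'dog' -> 3
  'to' -> 1
  'dog' -> 3
  'sat' -> 0
  'to' -> 1

Encoded: [2, 4, 0, 3, 1, 3, 0, 1]


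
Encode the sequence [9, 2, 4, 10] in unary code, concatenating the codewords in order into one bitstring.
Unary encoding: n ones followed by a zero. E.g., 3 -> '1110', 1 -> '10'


Encode each number as n ones followed by a terminating 0:
  9 -> 1111111110 (10 bits)
  2 -> 110 (3 bits)
  4 -> 11110 (5 bits)
  10 -> 11111111110 (11 bits)
Total length = 10 + 3 + 5 + 11 = 29 bits.

Unary([9, 2, 4, 10]) = 11111111101101111011111111110 (29 bits)


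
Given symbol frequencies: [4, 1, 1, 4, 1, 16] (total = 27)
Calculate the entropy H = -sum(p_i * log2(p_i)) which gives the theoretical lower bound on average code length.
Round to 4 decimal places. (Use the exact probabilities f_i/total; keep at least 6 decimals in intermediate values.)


Per-symbol terms -p_i * log2(p_i) with p_i = f_i/27:
  p = 4/27 = 0.148148: log2(p) = -2.754888, -p*log2(p) = 0.408131
  p = 1/27 = 0.037037: log2(p) = -4.754888, -p*log2(p) = 0.176107
  p = 1/27 = 0.037037: log2(p) = -4.754888, -p*log2(p) = 0.176107
  p = 4/27 = 0.148148: log2(p) = -2.754888, -p*log2(p) = 0.408131
  p = 1/27 = 0.037037: log2(p) = -4.754888, -p*log2(p) = 0.176107
  p = 16/27 = 0.592593: log2(p) = -0.754888, -p*log2(p) = 0.447341
H = 0.408131 + 0.176107 + 0.176107 + 0.408131 + 0.176107 + 0.447341 = 1.791924

H = 1.7919 bits/symbol


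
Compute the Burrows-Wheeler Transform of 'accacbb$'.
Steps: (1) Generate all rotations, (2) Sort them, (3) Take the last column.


Rotations (sorted):
  0: $accacbb -> last char: b
  1: acbb$acc -> last char: c
  2: accacbb$ -> last char: $
  3: b$accacb -> last char: b
  4: bb$accac -> last char: c
  5: cacbb$ac -> last char: c
  6: cbb$acca -> last char: a
  7: ccacbb$a -> last char: a


BWT = bc$bccaa


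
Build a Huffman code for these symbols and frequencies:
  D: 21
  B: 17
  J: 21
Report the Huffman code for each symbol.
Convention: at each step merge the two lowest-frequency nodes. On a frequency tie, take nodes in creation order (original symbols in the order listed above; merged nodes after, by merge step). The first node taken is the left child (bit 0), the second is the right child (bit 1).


Huffman tree construction:
Step 1: Merge B(17) + D(21) = 38
Step 2: Merge J(21) + (B+D)(38) = 59
Read each symbol's code off the tree from the root (left child = 0, right child = 1).

Codes:
  D: 11 (length 2)
  B: 10 (length 2)
  J: 0 (length 1)
Average code length: 97/59 = 1.6441 bits/symbol


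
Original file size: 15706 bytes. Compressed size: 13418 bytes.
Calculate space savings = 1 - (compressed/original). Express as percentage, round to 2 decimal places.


ratio = compressed/original = 13418/15706 = 0.854323
savings = 1 - ratio = 1 - 0.854323 = 0.145677
as a percentage: 0.145677 * 100 = 14.57%

Space savings = 1 - 13418/15706 = 14.57%


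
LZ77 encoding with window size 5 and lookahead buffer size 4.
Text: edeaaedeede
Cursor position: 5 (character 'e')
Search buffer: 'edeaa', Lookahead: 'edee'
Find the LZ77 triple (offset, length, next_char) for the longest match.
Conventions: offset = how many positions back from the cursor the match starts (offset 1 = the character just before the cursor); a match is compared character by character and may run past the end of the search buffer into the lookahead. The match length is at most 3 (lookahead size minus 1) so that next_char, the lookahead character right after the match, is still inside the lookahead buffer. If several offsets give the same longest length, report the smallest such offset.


Try each offset into the search buffer:
  offset=1 (pos 4, char 'a'): match length 0
  offset=2 (pos 3, char 'a'): match length 0
  offset=3 (pos 2, char 'e'): match length 1
  offset=4 (pos 1, char 'd'): match length 0
  offset=5 (pos 0, char 'e'): match length 3
Longest match has length 3 at offset 5.
next_char = character at position 5 + 3 = 8 -> 'e'

Best match: offset=5, length=3 (matching 'ede' starting at position 0)
LZ77 triple: (5, 3, 'e')


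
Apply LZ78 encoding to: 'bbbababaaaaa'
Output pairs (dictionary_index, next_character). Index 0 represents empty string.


LZ78 encoding steps:
Dictionary: {0: ''}
Step 1: w='' (idx 0), next='b' -> output (0, 'b'), add 'b' as idx 1
Step 2: w='b' (idx 1), next='b' -> output (1, 'b'), add 'bb' as idx 2
Step 3: w='' (idx 0), next='a' -> output (0, 'a'), add 'a' as idx 3
Step 4: w='b' (idx 1), next='a' -> output (1, 'a'), add 'ba' as idx 4
Step 5: w='ba' (idx 4), next='a' -> output (4, 'a'), add 'baa' as idx 5
Step 6: w='a' (idx 3), next='a' -> output (3, 'a'), add 'aa' as idx 6
Step 7: w='a' (idx 3), end of input -> output (3, '')


Encoded: [(0, 'b'), (1, 'b'), (0, 'a'), (1, 'a'), (4, 'a'), (3, 'a'), (3, '')]


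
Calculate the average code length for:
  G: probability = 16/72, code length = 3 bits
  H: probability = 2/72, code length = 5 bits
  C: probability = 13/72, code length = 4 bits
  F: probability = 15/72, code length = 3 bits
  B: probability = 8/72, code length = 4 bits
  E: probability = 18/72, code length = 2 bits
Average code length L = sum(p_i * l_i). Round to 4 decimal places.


Weighted contributions p_i * l_i:
  G: (16/72) * 3 = 48/72
  H: (2/72) * 5 = 10/72
  C: (13/72) * 4 = 52/72
  F: (15/72) * 3 = 45/72
  B: (8/72) * 4 = 32/72
  E: (18/72) * 2 = 36/72
Sum = (48 + 10 + 52 + 45 + 32 + 36)/72 = 223/72

L = 223/72 = 3.0972 bits/symbol


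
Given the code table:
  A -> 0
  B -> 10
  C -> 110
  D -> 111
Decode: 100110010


Decoding:
10 -> B
0 -> A
110 -> C
0 -> A
10 -> B


Result: BACAB


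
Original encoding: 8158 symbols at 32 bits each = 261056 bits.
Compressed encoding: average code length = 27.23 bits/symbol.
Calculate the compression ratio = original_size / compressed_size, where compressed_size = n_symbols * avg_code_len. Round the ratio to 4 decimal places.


original_size = n_symbols * orig_bits = 8158 * 32 = 261056 bits
compressed_size = n_symbols * avg_code_len = 8158 * 27.23 = 222142.34 bits
ratio = original_size / compressed_size = 261056 / 222142.34 = 1.1752

Compression ratio = 1.1752


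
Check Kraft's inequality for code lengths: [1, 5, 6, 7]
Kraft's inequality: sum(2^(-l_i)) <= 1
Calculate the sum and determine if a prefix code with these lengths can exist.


Sum = 2^(-1) + 2^(-5) + 2^(-6) + 2^(-7)
    = 0.5 + 0.03125 + 0.015625 + 0.0078125
    = 71/128 = 0.5546875
Since 0.5546875 <= 1, Kraft's inequality IS satisfied.
A prefix code with these lengths CAN exist.

Kraft sum = 0.5546875. Satisfied.


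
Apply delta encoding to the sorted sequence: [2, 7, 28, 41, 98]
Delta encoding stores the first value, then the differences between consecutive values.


First value: 2
Deltas:
  7 - 2 = 5
  28 - 7 = 21
  41 - 28 = 13
  98 - 41 = 57


Delta encoded: [2, 5, 21, 13, 57]


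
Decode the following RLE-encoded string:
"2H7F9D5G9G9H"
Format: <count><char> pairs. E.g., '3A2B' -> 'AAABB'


Expanding each <count><char> pair:
  2H -> 'HH'
  7F -> 'FFFFFFF'
  9D -> 'DDDDDDDDD'
  5G -> 'GGGGG'
  9G -> 'GGGGGGGGG'
  9H -> 'HHHHHHHHH'

Decoded = HHFFFFFFFDDDDDDDDDGGGGGGGGGGGGGGHHHHHHHHH


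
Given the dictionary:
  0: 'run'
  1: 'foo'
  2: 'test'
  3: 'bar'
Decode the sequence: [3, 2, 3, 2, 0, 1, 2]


Look up each index in the dictionary:
  3 -> 'bar'
  2 -> 'test'
  3 -> 'bar'
  2 -> 'test'
  0 -> 'run'
  1 -> 'foo'
  2 -> 'test'

Decoded: "bar test bar test run foo test"


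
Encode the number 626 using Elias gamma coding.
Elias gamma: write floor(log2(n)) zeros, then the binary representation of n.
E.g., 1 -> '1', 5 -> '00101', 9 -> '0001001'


num_bits = floor(log2(626)) + 1 = 10
leading_zeros = num_bits - 1 = 9
binary(626) = 1001110010

Elias gamma(626) = '000000000' + '1001110010' = 0000000001001110010 (19 bits)


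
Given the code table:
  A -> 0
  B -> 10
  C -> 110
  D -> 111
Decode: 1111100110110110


Decoding:
111 -> D
110 -> C
0 -> A
110 -> C
110 -> C
110 -> C


Result: DCACCC


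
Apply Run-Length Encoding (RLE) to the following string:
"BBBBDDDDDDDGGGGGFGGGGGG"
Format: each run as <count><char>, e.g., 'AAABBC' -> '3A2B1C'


Scanning runs left to right:
  i=0: run of 'B' x 4 -> '4B'
  i=4: run of 'D' x 7 -> '7D'
  i=11: run of 'G' x 5 -> '5G'
  i=16: run of 'F' x 1 -> '1F'
  i=17: run of 'G' x 6 -> '6G'

RLE = 4B7D5G1F6G


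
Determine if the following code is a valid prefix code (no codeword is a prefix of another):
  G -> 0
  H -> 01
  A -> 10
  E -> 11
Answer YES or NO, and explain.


Checking each pair (does one codeword prefix another?):
  G='0' vs H='01': prefix -- VIOLATION

NO -- this is NOT a valid prefix code. G (0) is a prefix of H (01).


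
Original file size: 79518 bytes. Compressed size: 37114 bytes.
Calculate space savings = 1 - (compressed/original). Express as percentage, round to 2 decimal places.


ratio = compressed/original = 37114/79518 = 0.466737
savings = 1 - ratio = 1 - 0.466737 = 0.533263
as a percentage: 0.533263 * 100 = 53.33%

Space savings = 1 - 37114/79518 = 53.33%


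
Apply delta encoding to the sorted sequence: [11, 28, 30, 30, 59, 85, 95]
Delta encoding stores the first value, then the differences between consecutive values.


First value: 11
Deltas:
  28 - 11 = 17
  30 - 28 = 2
  30 - 30 = 0
  59 - 30 = 29
  85 - 59 = 26
  95 - 85 = 10


Delta encoded: [11, 17, 2, 0, 29, 26, 10]


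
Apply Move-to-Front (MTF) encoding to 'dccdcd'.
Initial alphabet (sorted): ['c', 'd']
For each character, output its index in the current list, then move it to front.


MTF encoding:
'd': index 1 in ['c', 'd'] -> ['d', 'c']
'c': index 1 in ['d', 'c'] -> ['c', 'd']
'c': index 0 in ['c', 'd'] -> ['c', 'd']
'd': index 1 in ['c', 'd'] -> ['d', 'c']
'c': index 1 in ['d', 'c'] -> ['c', 'd']
'd': index 1 in ['c', 'd'] -> ['d', 'c']


Output: [1, 1, 0, 1, 1, 1]


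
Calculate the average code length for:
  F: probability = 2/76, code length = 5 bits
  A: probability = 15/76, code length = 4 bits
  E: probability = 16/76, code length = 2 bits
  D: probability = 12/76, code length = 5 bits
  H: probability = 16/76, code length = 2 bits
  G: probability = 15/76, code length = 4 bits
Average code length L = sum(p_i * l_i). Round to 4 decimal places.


Weighted contributions p_i * l_i:
  F: (2/76) * 5 = 10/76
  A: (15/76) * 4 = 60/76
  E: (16/76) * 2 = 32/76
  D: (12/76) * 5 = 60/76
  H: (16/76) * 2 = 32/76
  G: (15/76) * 4 = 60/76
Sum = (10 + 60 + 32 + 60 + 32 + 60)/76 = 254/76

L = 254/76 = 3.3421 bits/symbol


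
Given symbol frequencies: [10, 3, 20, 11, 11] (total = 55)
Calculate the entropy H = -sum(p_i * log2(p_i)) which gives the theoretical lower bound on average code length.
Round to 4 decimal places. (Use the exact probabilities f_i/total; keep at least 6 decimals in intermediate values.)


Per-symbol terms -p_i * log2(p_i) with p_i = f_i/55:
  p = 10/55 = 0.181818: log2(p) = -2.459432, -p*log2(p) = 0.447169
  p = 3/55 = 0.054545: log2(p) = -4.196397, -p*log2(p) = 0.228894
  p = 20/55 = 0.363636: log2(p) = -1.459432, -p*log2(p) = 0.530702
  p = 11/55 = 0.200000: log2(p) = -2.321928, -p*log2(p) = 0.464386
  p = 11/55 = 0.200000: log2(p) = -2.321928, -p*log2(p) = 0.464386
H = 0.447169 + 0.228894 + 0.530702 + 0.464386 + 0.464386 = 2.135537

H = 2.1355 bits/symbol


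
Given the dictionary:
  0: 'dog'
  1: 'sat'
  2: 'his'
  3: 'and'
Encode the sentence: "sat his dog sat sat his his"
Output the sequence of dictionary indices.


Look up each word in the dictionary:
  'sat' -> 1
  'his' -> 2
  'dog' -> 0
  'sat' -> 1
  'sat' -> 1
  'his' -> 2
  'his' -> 2

Encoded: [1, 2, 0, 1, 1, 2, 2]


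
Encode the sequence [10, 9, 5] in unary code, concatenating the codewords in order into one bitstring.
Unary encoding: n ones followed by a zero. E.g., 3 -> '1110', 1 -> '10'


Encode each number as n ones followed by a terminating 0:
  10 -> 11111111110 (11 bits)
  9 -> 1111111110 (10 bits)
  5 -> 111110 (6 bits)
Total length = 11 + 10 + 6 = 27 bits.

Unary([10, 9, 5]) = 111111111101111111110111110 (27 bits)


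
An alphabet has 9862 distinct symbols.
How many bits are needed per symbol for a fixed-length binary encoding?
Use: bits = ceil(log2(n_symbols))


log2(9862) = 13.2677
Bracket: 2^13 = 8192 < 9862 <= 2^14 = 16384
So ceil(log2(9862)) = 14

bits = ceil(log2(9862)) = ceil(13.2677) = 14 bits


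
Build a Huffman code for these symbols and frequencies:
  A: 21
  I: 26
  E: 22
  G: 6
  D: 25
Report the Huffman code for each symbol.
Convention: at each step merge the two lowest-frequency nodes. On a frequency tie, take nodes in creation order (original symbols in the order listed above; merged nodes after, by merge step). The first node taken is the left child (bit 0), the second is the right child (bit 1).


Huffman tree construction:
Step 1: Merge G(6) + A(21) = 27
Step 2: Merge E(22) + D(25) = 47
Step 3: Merge I(26) + (G+A)(27) = 53
Step 4: Merge (E+D)(47) + (I+(G+A))(53) = 100
Read each symbol's code off the tree from the root (left child = 0, right child = 1).

Codes:
  A: 111 (length 3)
  I: 10 (length 2)
  E: 00 (length 2)
  G: 110 (length 3)
  D: 01 (length 2)
Average code length: 227/100 = 2.2700 bits/symbol


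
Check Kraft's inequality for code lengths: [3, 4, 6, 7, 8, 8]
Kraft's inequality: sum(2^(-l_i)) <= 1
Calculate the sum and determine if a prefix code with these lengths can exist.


Sum = 2^(-3) + 2^(-4) + 2^(-6) + 2^(-7) + 2^(-8) + 2^(-8)
    = 0.125 + 0.0625 + 0.015625 + 0.0078125 + 0.00390625 + 0.00390625
    = 56/256 = 0.21875
Since 0.21875 <= 1, Kraft's inequality IS satisfied.
A prefix code with these lengths CAN exist.

Kraft sum = 0.21875. Satisfied.


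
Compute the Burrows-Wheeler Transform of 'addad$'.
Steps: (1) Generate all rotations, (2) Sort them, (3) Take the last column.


Rotations (sorted):
  0: $addad -> last char: d
  1: ad$add -> last char: d
  2: addad$ -> last char: $
  3: d$adda -> last char: a
  4: dad$ad -> last char: d
  5: ddad$a -> last char: a


BWT = dd$ada


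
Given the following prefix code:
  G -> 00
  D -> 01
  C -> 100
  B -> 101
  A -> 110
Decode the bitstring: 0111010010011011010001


Decoding step by step:
Bits 01 -> D
Bits 110 -> A
Bits 100 -> C
Bits 100 -> C
Bits 110 -> A
Bits 110 -> A
Bits 100 -> C
Bits 01 -> D


Decoded message: DACCAACD


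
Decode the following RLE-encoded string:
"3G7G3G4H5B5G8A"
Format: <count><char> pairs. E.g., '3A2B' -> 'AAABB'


Expanding each <count><char> pair:
  3G -> 'GGG'
  7G -> 'GGGGGGG'
  3G -> 'GGG'
  4H -> 'HHHH'
  5B -> 'BBBBB'
  5G -> 'GGGGG'
  8A -> 'AAAAAAAA'

Decoded = GGGGGGGGGGGGGHHHHBBBBBGGGGGAAAAAAAA


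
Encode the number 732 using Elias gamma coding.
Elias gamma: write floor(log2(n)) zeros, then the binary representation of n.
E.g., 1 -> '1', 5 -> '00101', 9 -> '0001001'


num_bits = floor(log2(732)) + 1 = 10
leading_zeros = num_bits - 1 = 9
binary(732) = 1011011100

Elias gamma(732) = '000000000' + '1011011100' = 0000000001011011100 (19 bits)


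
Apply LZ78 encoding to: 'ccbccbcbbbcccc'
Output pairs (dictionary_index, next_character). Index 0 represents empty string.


LZ78 encoding steps:
Dictionary: {0: ''}
Step 1: w='' (idx 0), next='c' -> output (0, 'c'), add 'c' as idx 1
Step 2: w='c' (idx 1), next='b' -> output (1, 'b'), add 'cb' as idx 2
Step 3: w='c' (idx 1), next='c' -> output (1, 'c'), add 'cc' as idx 3
Step 4: w='' (idx 0), next='b' -> output (0, 'b'), add 'b' as idx 4
Step 5: w='cb' (idx 2), next='b' -> output (2, 'b'), add 'cbb' as idx 5
Step 6: w='b' (idx 4), next='c' -> output (4, 'c'), add 'bc' as idx 6
Step 7: w='cc' (idx 3), next='c' -> output (3, 'c'), add 'ccc' as idx 7


Encoded: [(0, 'c'), (1, 'b'), (1, 'c'), (0, 'b'), (2, 'b'), (4, 'c'), (3, 'c')]


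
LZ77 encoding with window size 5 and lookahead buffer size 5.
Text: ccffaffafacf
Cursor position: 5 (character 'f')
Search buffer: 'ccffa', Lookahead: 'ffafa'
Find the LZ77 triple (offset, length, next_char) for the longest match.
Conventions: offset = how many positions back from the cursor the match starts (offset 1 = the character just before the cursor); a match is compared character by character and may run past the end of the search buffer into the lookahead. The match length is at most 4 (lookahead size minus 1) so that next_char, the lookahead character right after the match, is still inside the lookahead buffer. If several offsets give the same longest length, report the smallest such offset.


Try each offset into the search buffer:
  offset=1 (pos 4, char 'a'): match length 0
  offset=2 (pos 3, char 'f'): match length 1
  offset=3 (pos 2, char 'f'): match length 4
  offset=4 (pos 1, char 'c'): match length 0
  offset=5 (pos 0, char 'c'): match length 0
Longest match has length 4 at offset 3.
next_char = character at position 5 + 4 = 9 -> 'a'

Best match: offset=3, length=4 (matching 'ffaf' starting at position 2)
LZ77 triple: (3, 4, 'a')


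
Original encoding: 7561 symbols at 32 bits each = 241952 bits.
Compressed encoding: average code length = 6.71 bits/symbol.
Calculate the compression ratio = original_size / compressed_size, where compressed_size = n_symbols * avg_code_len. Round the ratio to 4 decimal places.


original_size = n_symbols * orig_bits = 7561 * 32 = 241952 bits
compressed_size = n_symbols * avg_code_len = 7561 * 6.71 = 50734.31 bits
ratio = original_size / compressed_size = 241952 / 50734.31 = 4.769

Compression ratio = 4.769


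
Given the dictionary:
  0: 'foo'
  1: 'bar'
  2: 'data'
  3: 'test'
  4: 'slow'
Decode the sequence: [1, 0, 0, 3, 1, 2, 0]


Look up each index in the dictionary:
  1 -> 'bar'
  0 -> 'foo'
  0 -> 'foo'
  3 -> 'test'
  1 -> 'bar'
  2 -> 'data'
  0 -> 'foo'

Decoded: "bar foo foo test bar data foo"


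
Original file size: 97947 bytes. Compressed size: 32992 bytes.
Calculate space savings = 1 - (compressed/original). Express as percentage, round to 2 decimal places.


ratio = compressed/original = 32992/97947 = 0.336835
savings = 1 - ratio = 1 - 0.336835 = 0.663165
as a percentage: 0.663165 * 100 = 66.32%

Space savings = 1 - 32992/97947 = 66.32%


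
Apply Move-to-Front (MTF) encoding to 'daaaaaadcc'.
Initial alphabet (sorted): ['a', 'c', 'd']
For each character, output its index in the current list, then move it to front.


MTF encoding:
'd': index 2 in ['a', 'c', 'd'] -> ['d', 'a', 'c']
'a': index 1 in ['d', 'a', 'c'] -> ['a', 'd', 'c']
'a': index 0 in ['a', 'd', 'c'] -> ['a', 'd', 'c']
'a': index 0 in ['a', 'd', 'c'] -> ['a', 'd', 'c']
'a': index 0 in ['a', 'd', 'c'] -> ['a', 'd', 'c']
'a': index 0 in ['a', 'd', 'c'] -> ['a', 'd', 'c']
'a': index 0 in ['a', 'd', 'c'] -> ['a', 'd', 'c']
'd': index 1 in ['a', 'd', 'c'] -> ['d', 'a', 'c']
'c': index 2 in ['d', 'a', 'c'] -> ['c', 'd', 'a']
'c': index 0 in ['c', 'd', 'a'] -> ['c', 'd', 'a']


Output: [2, 1, 0, 0, 0, 0, 0, 1, 2, 0]


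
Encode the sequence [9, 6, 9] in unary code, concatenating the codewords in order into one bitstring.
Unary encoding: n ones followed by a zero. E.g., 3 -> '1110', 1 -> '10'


Encode each number as n ones followed by a terminating 0:
  9 -> 1111111110 (10 bits)
  6 -> 1111110 (7 bits)
  9 -> 1111111110 (10 bits)
Total length = 10 + 7 + 10 = 27 bits.

Unary([9, 6, 9]) = 111111111011111101111111110 (27 bits)


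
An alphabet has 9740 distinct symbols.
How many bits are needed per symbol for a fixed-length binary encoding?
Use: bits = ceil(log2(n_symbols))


log2(9740) = 13.2497
Bracket: 2^13 = 8192 < 9740 <= 2^14 = 16384
So ceil(log2(9740)) = 14

bits = ceil(log2(9740)) = ceil(13.2497) = 14 bits
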